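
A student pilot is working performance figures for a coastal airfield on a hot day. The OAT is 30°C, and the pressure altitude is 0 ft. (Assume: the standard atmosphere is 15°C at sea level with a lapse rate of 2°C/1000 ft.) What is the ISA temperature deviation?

ISA temperature at 0 ft = 15 − 2 × (0/1000) = 15°C.
Deviation = OAT − ISA = 30 − 15 = +15°C.

ISA+15°C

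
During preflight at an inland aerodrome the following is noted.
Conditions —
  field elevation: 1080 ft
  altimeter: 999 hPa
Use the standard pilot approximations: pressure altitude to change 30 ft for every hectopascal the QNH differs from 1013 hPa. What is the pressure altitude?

Pressure correction = (1013 − 999) × 30 = +420 ft.
Pressure altitude = 1080 + (+420) = 1500 ft.

1500 ft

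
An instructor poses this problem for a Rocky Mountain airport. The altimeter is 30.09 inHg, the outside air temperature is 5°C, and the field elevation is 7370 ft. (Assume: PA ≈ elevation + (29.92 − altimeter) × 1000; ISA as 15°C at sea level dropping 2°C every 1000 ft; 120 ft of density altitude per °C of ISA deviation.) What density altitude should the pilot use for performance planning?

Pressure altitude = 7370 + (29.92 − 30.09) × 1000 = 7370 + (-170) = 7200 ft.
ISA temperature at 7200 ft = 15 − 2 × (7200/1000) = 0.6°C.
ISA deviation = 5 − 0.6 = +4.4°C.
Density altitude = 7200 + 120 × (4.4) = 7728 ft.

7728 ft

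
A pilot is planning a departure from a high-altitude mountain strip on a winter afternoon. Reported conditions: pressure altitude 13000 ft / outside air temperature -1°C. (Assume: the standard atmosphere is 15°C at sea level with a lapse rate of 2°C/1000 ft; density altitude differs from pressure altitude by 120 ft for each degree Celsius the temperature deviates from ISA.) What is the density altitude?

14200 ft

ISA temperature at 13000 ft = 15 − 2 × (13000/1000) = -11°C.
ISA deviation = -1 − (-11) = +10°C.
Density altitude = 13000 + 120 × (10) = 13000 + (+1200) = 14200 ft.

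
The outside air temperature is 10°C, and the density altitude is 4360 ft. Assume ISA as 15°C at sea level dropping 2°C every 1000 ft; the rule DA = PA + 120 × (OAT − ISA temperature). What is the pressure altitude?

4000 ft

DA = PA + 120 × (OAT − (15 − 2·PA/1000)) = PA + 120·OAT − 1800 + 0.24·PA = 1.24·PA + 120·OAT − 1800.
So 1.24·PA = 4360 − 120 × 10 + 1800 = 4960.
PA = 4960 / 1.24 = 4000 ft.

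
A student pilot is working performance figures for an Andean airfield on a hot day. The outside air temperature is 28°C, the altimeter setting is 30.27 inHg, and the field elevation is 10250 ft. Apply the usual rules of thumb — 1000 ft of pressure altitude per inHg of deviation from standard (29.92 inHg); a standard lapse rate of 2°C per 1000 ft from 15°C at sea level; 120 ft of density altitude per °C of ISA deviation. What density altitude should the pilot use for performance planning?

Pressure altitude = 10250 + (29.92 − 30.27) × 1000 = 10250 + (-350) = 9900 ft.
ISA temperature at 9900 ft = 15 − 2 × (9900/1000) = -4.8°C.
ISA deviation = 28 − (-4.8) = +32.8°C.
Density altitude = 9900 + 120 × (32.8) = 13836 ft.

13836 ft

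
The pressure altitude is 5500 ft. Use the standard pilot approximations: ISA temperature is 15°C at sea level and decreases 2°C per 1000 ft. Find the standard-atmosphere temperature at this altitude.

4°C

ISA temperature = 15 − 2 × (5500/1000) = 15 − 11 = 4°C.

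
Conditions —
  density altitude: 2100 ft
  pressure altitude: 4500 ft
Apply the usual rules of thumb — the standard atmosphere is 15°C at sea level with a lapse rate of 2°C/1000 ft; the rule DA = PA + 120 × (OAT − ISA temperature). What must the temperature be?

Density altitude − pressure altitude = 2100 − 4500 = -2400 ft.
At 120 ft/°C that is an ISA deviation of -2400/120 = -20°C.
ISA temperature at 4500 ft = 15 − 2 × (4500/1000) = 6°C.
OAT = ISA + deviation = 6 + (-20) = -14°C.

-14°C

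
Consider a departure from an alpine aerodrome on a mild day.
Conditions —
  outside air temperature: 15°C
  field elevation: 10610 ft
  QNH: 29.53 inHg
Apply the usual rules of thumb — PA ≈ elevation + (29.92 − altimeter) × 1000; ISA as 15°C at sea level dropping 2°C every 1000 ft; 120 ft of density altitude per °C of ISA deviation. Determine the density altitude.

Pressure altitude = 10610 + (29.92 − 29.53) × 1000 = 10610 + (+390) = 11000 ft.
ISA temperature at 11000 ft = 15 − 2 × (11000/1000) = -7°C.
ISA deviation = 15 − (-7) = +22°C.
Density altitude = 11000 + 120 × (22) = 13640 ft.

13640 ft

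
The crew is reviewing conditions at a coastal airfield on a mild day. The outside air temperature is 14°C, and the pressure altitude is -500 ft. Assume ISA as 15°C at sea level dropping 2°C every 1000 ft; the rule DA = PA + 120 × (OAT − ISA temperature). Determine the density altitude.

-740 ft

ISA temperature at -500 ft = 15 − 2 × (-500/1000) = 16°C.
ISA deviation = 14 − 16 = -2°C.
Density altitude = -500 + 120 × (-2) = -500 + (-240) = -740 ft.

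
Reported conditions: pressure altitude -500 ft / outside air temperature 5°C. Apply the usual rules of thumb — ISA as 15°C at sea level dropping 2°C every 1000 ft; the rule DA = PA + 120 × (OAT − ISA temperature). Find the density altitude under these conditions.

-1820 ft

ISA temperature at -500 ft = 15 − 2 × (-500/1000) = 16°C.
ISA deviation = 5 − 16 = -11°C.
Density altitude = -500 + 120 × (-11) = -500 + (-1320) = -1820 ft.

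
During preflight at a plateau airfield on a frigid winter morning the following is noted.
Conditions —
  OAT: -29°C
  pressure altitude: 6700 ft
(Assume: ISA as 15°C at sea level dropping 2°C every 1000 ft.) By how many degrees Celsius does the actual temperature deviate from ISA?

ISA temperature at 6700 ft = 15 − 2 × (6700/1000) = 1.6°C.
Deviation = OAT − ISA = -29 − 1.6 = -30.6°C.

ISA-30.6°C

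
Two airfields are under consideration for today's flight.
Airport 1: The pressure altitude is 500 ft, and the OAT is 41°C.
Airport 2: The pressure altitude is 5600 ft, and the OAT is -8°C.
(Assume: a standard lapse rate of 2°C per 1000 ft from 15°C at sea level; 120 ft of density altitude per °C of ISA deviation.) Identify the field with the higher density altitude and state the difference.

Airport 2 by 444 ft

Airport 1: ISA temp = 14°C, deviation +27°C, DA = 500 + 120 × 27 = 3740 ft.
Airport 2: ISA temp = 3.8°C, deviation -11.8°C, DA = 5600 + 120 × (-11.8) = 4184 ft.
Airport 2 is higher by 4184 − 3740 = 444 ft.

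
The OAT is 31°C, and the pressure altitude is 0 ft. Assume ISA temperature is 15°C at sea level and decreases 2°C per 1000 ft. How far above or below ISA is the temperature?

ISA temperature at 0 ft = 15 − 2 × (0/1000) = 15°C.
Deviation = OAT − ISA = 31 − 15 = +16°C.

ISA+16°C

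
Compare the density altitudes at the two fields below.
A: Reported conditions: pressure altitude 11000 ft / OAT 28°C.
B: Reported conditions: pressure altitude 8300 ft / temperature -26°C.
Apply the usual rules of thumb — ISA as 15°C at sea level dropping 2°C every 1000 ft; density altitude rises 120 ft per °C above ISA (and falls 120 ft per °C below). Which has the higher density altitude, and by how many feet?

A by 9828 ft

A: ISA temp = -7°C, deviation +35°C, DA = 11000 + 120 × 35 = 15200 ft.
B: ISA temp = -1.6°C, deviation -24.4°C, DA = 8300 + 120 × (-24.4) = 5372 ft.
A is higher by 15200 − 5372 = 9828 ft.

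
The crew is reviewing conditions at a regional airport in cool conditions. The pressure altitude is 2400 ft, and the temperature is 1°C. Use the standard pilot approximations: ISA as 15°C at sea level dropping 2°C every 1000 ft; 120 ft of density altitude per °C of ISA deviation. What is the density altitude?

1296 ft

ISA temperature at 2400 ft = 15 − 2 × (2400/1000) = 10.2°C.
ISA deviation = 1 − 10.2 = -9.2°C.
Density altitude = 2400 + 120 × (-9.2) = 2400 + (-1104) = 1296 ft.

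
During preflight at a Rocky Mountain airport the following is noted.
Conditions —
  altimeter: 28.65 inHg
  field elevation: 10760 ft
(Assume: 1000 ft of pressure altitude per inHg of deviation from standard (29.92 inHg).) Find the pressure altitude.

12030 ft

Pressure correction = (29.92 − 28.65) × 1000 = +1270 ft.
Pressure altitude = 10760 + (+1270) = 12030 ft.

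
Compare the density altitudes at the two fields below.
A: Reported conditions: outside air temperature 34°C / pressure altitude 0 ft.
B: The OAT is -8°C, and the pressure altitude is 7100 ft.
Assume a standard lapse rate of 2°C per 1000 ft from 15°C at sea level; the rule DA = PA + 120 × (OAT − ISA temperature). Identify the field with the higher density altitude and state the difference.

B by 3764 ft

A: ISA temp = 15°C, deviation +19°C, DA = 0 + 120 × 19 = 2280 ft.
B: ISA temp = 0.8°C, deviation -8.8°C, DA = 7100 + 120 × (-8.8) = 6044 ft.
B is higher by 6044 − 2280 = 3764 ft.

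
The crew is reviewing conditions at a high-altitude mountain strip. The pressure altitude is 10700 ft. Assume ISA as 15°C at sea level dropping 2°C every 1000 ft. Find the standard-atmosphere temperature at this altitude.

-6.4°C

ISA temperature = 15 − 2 × (10700/1000) = 15 − 21.4 = -6.4°C.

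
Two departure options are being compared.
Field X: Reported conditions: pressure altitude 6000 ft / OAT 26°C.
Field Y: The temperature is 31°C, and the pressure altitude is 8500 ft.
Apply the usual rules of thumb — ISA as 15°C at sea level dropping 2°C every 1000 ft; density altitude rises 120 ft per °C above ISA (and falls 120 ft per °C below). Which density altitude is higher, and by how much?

Field Y by 3700 ft

Field X: ISA temp = 3°C, deviation +23°C, DA = 6000 + 120 × 23 = 8760 ft.
Field Y: ISA temp = -2°C, deviation +33°C, DA = 8500 + 120 × 33 = 12460 ft.
Field Y is higher by 12460 − 8760 = 3700 ft.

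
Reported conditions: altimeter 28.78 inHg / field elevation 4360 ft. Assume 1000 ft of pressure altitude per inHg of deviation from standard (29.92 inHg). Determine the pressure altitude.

Pressure correction = (29.92 − 28.78) × 1000 = +1140 ft.
Pressure altitude = 4360 + (+1140) = 5500 ft.

5500 ft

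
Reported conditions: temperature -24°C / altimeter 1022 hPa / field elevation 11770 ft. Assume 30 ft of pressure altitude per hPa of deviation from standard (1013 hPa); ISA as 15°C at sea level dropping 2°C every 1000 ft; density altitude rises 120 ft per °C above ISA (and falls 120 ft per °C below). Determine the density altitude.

Pressure altitude = 11770 + (1013 − 1022) × 30 = 11770 + (-270) = 11500 ft.
ISA temperature at 11500 ft = 15 − 2 × (11500/1000) = -8°C.
ISA deviation = -24 − (-8) = -16°C.
Density altitude = 11500 + 120 × (-16) = 9580 ft.

9580 ft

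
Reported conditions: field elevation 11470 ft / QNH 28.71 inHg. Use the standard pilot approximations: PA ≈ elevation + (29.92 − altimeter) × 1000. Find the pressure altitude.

Pressure correction = (29.92 − 28.71) × 1000 = +1210 ft.
Pressure altitude = 11470 + (+1210) = 12680 ft.

12680 ft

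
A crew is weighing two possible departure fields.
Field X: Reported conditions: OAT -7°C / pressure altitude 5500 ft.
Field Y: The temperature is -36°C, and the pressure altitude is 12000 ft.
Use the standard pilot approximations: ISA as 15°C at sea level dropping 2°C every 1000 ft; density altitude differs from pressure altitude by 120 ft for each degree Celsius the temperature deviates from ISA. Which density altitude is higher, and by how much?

Field X: ISA temp = 4°C, deviation -11°C, DA = 5500 + 120 × (-11) = 4180 ft.
Field Y: ISA temp = -9°C, deviation -27°C, DA = 12000 + 120 × (-27) = 8760 ft.
Field Y is higher by 8760 − 4180 = 4580 ft.

Field Y by 4580 ft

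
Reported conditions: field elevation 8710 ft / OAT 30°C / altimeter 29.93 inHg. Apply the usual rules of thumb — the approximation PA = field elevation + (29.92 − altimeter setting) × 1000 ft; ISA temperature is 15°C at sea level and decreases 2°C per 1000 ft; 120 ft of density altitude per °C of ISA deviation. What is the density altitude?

Pressure altitude = 8710 + (29.92 − 29.93) × 1000 = 8710 + (-10) = 8700 ft.
ISA temperature at 8700 ft = 15 − 2 × (8700/1000) = -2.4°C.
ISA deviation = 30 − (-2.4) = +32.4°C.
Density altitude = 8700 + 120 × (32.4) = 12588 ft.

12588 ft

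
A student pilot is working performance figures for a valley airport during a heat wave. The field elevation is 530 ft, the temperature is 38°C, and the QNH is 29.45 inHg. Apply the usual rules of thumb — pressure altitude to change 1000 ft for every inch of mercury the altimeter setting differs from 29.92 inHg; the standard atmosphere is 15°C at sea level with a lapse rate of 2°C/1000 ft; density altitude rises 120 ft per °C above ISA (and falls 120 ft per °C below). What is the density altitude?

Pressure altitude = 530 + (29.92 − 29.45) × 1000 = 530 + (+470) = 1000 ft.
ISA temperature at 1000 ft = 15 − 2 × (1000/1000) = 13°C.
ISA deviation = 38 − 13 = +25°C.
Density altitude = 1000 + 120 × (25) = 4000 ft.

4000 ft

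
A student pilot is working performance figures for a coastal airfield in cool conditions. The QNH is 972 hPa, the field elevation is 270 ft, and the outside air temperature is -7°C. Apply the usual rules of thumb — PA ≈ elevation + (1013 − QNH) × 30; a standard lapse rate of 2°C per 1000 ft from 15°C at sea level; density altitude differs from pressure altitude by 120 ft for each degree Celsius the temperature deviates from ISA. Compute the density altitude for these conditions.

Pressure altitude = 270 + (1013 − 972) × 30 = 270 + (+1230) = 1500 ft.
ISA temperature at 1500 ft = 15 − 2 × (1500/1000) = 12°C.
ISA deviation = -7 − 12 = -19°C.
Density altitude = 1500 + 120 × (-19) = -780 ft.

-780 ft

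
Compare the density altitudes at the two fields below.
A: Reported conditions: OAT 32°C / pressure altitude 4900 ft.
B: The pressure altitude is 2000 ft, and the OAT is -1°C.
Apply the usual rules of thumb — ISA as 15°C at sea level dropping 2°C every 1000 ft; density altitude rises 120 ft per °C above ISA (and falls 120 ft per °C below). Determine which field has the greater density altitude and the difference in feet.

A: ISA temp = 5.2°C, deviation +26.8°C, DA = 4900 + 120 × 26.8 = 8116 ft.
B: ISA temp = 11°C, deviation -12°C, DA = 2000 + 120 × (-12) = 560 ft.
A is higher by 8116 − 560 = 7556 ft.

A by 7556 ft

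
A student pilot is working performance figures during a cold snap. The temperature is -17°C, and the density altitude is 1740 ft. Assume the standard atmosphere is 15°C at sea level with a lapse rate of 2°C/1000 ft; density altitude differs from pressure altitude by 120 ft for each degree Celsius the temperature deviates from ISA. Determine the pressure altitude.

DA = PA + 120 × (OAT − (15 − 2·PA/1000)) = PA + 120·OAT − 1800 + 0.24·PA = 1.24·PA + 120·OAT − 1800.
So 1.24·PA = 1740 − 120 × (-17) + 1800 = 5580.
PA = 5580 / 1.24 = 4500 ft.

4500 ft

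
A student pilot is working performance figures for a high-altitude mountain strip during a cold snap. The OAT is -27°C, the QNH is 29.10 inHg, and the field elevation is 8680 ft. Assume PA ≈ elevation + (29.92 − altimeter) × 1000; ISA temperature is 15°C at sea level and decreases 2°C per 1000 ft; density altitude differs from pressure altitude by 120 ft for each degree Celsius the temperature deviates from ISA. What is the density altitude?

Pressure altitude = 8680 + (29.92 − 29.10) × 1000 = 8680 + (+820) = 9500 ft.
ISA temperature at 9500 ft = 15 − 2 × (9500/1000) = -4°C.
ISA deviation = -27 − (-4) = -23°C.
Density altitude = 9500 + 120 × (-23) = 6740 ft.

6740 ft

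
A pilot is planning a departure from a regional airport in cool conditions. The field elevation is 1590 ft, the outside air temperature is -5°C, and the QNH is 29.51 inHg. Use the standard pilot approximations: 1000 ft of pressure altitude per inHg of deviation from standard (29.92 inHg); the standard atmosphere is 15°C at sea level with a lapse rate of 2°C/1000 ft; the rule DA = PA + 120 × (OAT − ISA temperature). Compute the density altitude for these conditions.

Pressure altitude = 1590 + (29.92 − 29.51) × 1000 = 1590 + (+410) = 2000 ft.
ISA temperature at 2000 ft = 15 − 2 × (2000/1000) = 11°C.
ISA deviation = -5 − 11 = -16°C.
Density altitude = 2000 + 120 × (-16) = 80 ft.

80 ft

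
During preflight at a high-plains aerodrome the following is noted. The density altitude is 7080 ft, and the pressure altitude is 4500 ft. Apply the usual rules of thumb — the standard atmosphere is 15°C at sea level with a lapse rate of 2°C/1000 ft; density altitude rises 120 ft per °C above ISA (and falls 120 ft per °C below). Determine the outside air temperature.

27.5°C

Density altitude − pressure altitude = 7080 − 4500 = +2580 ft.
At 120 ft/°C that is an ISA deviation of 2580/120 = +21.5°C.
ISA temperature at 4500 ft = 15 − 2 × (4500/1000) = 6°C.
OAT = ISA + deviation = 6 + (+21.5) = 27.5°C.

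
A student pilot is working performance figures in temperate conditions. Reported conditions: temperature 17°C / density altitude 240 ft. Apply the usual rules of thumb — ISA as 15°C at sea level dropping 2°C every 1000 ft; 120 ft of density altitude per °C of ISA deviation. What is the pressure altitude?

0 ft

DA = PA + 120 × (OAT − (15 − 2·PA/1000)) = PA + 120·OAT − 1800 + 0.24·PA = 1.24·PA + 120·OAT − 1800.
So 1.24·PA = 240 − 120 × 17 + 1800 = 0.
PA = 0 / 1.24 = 0 ft.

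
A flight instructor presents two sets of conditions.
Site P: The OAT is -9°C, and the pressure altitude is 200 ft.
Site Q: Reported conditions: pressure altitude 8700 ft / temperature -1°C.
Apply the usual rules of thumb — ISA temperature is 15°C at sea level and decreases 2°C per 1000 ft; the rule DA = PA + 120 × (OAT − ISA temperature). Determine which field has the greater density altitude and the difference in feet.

Site P: ISA temp = 14.6°C, deviation -23.6°C, DA = 200 + 120 × (-23.6) = -2632 ft.
Site Q: ISA temp = -2.4°C, deviation +1.4°C, DA = 8700 + 120 × 1.4 = 8868 ft.
Site Q is higher by 8868 − (-2632) = 11500 ft.

Site Q by 11500 ft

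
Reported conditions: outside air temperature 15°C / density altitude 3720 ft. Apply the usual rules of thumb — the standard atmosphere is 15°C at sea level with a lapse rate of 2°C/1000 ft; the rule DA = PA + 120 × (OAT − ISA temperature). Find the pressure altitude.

DA = PA + 120 × (OAT − (15 − 2·PA/1000)) = PA + 120·OAT − 1800 + 0.24·PA = 1.24·PA + 120·OAT − 1800.
So 1.24·PA = 3720 − 120 × 15 + 1800 = 3720.
PA = 3720 / 1.24 = 3000 ft.

3000 ft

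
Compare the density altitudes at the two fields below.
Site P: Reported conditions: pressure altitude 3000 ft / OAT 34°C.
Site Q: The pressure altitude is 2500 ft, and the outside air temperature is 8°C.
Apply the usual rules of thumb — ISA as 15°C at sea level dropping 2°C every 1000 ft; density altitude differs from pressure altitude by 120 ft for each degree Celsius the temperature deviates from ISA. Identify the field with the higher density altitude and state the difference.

Site P by 3740 ft

Site P: ISA temp = 9°C, deviation +25°C, DA = 3000 + 120 × 25 = 6000 ft.
Site Q: ISA temp = 10°C, deviation -2°C, DA = 2500 + 120 × (-2) = 2260 ft.
Site P is higher by 6000 − 2260 = 3740 ft.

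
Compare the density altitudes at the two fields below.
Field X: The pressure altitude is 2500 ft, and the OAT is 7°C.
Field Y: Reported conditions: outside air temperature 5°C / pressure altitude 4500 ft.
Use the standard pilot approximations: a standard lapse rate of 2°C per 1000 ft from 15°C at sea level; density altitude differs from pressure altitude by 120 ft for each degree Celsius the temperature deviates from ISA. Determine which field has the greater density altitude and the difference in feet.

Field X: ISA temp = 10°C, deviation -3°C, DA = 2500 + 120 × (-3) = 2140 ft.
Field Y: ISA temp = 6°C, deviation -1°C, DA = 4500 + 120 × (-1) = 4380 ft.
Field Y is higher by 4380 − 2140 = 2240 ft.

Field Y by 2240 ft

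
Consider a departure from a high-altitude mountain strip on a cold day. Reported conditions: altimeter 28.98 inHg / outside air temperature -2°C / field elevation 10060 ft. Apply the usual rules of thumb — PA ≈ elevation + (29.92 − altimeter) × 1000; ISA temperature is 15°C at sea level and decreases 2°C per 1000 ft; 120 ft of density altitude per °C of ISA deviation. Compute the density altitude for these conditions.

11600 ft

Pressure altitude = 10060 + (29.92 − 28.98) × 1000 = 10060 + (+940) = 11000 ft.
ISA temperature at 11000 ft = 15 − 2 × (11000/1000) = -7°C.
ISA deviation = -2 − (-7) = +5°C.
Density altitude = 11000 + 120 × (5) = 11600 ft.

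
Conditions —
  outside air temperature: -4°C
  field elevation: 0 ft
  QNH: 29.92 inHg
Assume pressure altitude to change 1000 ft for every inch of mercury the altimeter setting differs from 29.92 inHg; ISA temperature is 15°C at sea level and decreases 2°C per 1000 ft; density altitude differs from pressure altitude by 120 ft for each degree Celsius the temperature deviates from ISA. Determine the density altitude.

Pressure altitude = 0 + (29.92 − 29.92) × 1000 = 0 + (0) = 0 ft.
ISA temperature at 0 ft = 15 − 2 × (0/1000) = 15°C.
ISA deviation = -4 − 15 = -19°C.
Density altitude = 0 + 120 × (-19) = -2280 ft.

-2280 ft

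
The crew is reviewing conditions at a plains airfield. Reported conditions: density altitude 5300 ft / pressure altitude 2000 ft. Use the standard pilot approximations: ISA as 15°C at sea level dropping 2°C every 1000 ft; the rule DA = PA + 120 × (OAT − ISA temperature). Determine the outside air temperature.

38.5°C

Density altitude − pressure altitude = 5300 − 2000 = +3300 ft.
At 120 ft/°C that is an ISA deviation of 3300/120 = +27.5°C.
ISA temperature at 2000 ft = 15 − 2 × (2000/1000) = 11°C.
OAT = ISA + deviation = 11 + (+27.5) = 38.5°C.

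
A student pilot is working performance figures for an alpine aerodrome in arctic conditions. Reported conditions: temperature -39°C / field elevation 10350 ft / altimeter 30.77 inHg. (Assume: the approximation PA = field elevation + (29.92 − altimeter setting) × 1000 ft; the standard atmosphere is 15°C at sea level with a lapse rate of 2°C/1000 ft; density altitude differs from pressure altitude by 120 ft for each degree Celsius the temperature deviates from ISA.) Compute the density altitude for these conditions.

5300 ft

Pressure altitude = 10350 + (29.92 − 30.77) × 1000 = 10350 + (-850) = 9500 ft.
ISA temperature at 9500 ft = 15 − 2 × (9500/1000) = -4°C.
ISA deviation = -39 − (-4) = -35°C.
Density altitude = 9500 + 120 × (-35) = 5300 ft.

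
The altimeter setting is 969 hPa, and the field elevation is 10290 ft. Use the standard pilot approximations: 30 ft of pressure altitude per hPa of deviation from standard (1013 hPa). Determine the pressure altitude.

11610 ft

Pressure correction = (1013 − 969) × 30 = +1320 ft.
Pressure altitude = 10290 + (+1320) = 11610 ft.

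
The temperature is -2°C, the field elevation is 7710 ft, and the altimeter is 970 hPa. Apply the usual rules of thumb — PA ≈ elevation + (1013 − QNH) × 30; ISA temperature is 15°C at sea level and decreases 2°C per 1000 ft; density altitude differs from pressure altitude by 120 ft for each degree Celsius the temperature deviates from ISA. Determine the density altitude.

9120 ft

Pressure altitude = 7710 + (1013 − 970) × 30 = 7710 + (+1290) = 9000 ft.
ISA temperature at 9000 ft = 15 − 2 × (9000/1000) = -3°C.
ISA deviation = -2 − (-3) = +1°C.
Density altitude = 9000 + 120 × (1) = 9120 ft.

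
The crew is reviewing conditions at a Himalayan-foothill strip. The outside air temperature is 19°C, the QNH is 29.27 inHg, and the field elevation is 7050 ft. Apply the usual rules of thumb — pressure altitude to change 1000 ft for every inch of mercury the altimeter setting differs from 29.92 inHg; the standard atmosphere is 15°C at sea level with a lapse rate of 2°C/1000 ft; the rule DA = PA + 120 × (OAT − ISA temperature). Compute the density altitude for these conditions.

10028 ft

Pressure altitude = 7050 + (29.92 − 29.27) × 1000 = 7050 + (+650) = 7700 ft.
ISA temperature at 7700 ft = 15 − 2 × (7700/1000) = -0.4°C.
ISA deviation = 19 − (-0.4) = +19.4°C.
Density altitude = 7700 + 120 × (19.4) = 10028 ft.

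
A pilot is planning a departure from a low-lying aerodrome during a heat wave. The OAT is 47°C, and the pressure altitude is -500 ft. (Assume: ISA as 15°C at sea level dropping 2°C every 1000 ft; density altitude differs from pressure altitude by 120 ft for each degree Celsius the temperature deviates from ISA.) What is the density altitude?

ISA temperature at -500 ft = 15 − 2 × (-500/1000) = 16°C.
ISA deviation = 47 − 16 = +31°C.
Density altitude = -500 + 120 × (31) = -500 + (+3720) = 3220 ft.

3220 ft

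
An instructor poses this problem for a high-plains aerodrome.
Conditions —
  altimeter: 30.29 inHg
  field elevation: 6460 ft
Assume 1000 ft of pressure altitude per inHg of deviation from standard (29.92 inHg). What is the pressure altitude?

6090 ft

Pressure correction = (29.92 − 30.29) × 1000 = -370 ft.
Pressure altitude = 6460 + (-370) = 6090 ft.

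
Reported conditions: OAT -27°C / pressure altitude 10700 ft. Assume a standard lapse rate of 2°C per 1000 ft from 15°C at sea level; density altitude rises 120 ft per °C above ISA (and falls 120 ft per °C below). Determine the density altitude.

ISA temperature at 10700 ft = 15 − 2 × (10700/1000) = -6.4°C.
ISA deviation = -27 − (-6.4) = -20.6°C.
Density altitude = 10700 + 120 × (-20.6) = 10700 + (-2472) = 8228 ft.

8228 ft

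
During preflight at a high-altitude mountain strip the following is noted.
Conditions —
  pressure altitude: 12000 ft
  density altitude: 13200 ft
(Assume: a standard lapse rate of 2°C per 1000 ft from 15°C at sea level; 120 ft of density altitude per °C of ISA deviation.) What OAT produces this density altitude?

1°C

Density altitude − pressure altitude = 13200 − 12000 = +1200 ft.
At 120 ft/°C that is an ISA deviation of 1200/120 = +10°C.
ISA temperature at 12000 ft = 15 − 2 × (12000/1000) = -9°C.
OAT = ISA + deviation = -9 + (+10) = 1°C.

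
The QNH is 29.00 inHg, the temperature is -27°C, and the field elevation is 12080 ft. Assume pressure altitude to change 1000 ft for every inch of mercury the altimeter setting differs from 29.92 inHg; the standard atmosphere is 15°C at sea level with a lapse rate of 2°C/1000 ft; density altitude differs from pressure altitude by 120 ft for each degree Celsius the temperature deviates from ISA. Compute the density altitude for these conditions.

Pressure altitude = 12080 + (29.92 − 29.00) × 1000 = 12080 + (+920) = 13000 ft.
ISA temperature at 13000 ft = 15 − 2 × (13000/1000) = -11°C.
ISA deviation = -27 − (-11) = -16°C.
Density altitude = 13000 + 120 × (-16) = 11080 ft.

11080 ft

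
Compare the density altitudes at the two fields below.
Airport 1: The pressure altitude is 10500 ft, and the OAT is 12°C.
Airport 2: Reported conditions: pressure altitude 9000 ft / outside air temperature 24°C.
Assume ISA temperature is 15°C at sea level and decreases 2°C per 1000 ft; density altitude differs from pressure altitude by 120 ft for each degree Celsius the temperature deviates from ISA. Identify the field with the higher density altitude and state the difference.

Airport 1 by 420 ft

Airport 1: ISA temp = -6°C, deviation +18°C, DA = 10500 + 120 × 18 = 12660 ft.
Airport 2: ISA temp = -3°C, deviation +27°C, DA = 9000 + 120 × 27 = 12240 ft.
Airport 1 is higher by 12660 − 12240 = 420 ft.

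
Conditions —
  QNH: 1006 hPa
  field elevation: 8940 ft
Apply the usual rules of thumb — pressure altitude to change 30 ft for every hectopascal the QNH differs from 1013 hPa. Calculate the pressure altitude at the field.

9150 ft

Pressure correction = (1013 − 1006) × 30 = +210 ft.
Pressure altitude = 8940 + (+210) = 9150 ft.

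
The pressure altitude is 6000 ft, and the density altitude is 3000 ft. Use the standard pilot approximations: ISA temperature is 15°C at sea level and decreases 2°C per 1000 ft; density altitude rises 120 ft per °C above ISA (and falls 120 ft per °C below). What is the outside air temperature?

-22°C

Density altitude − pressure altitude = 3000 − 6000 = -3000 ft.
At 120 ft/°C that is an ISA deviation of -3000/120 = -25°C.
ISA temperature at 6000 ft = 15 − 2 × (6000/1000) = 3°C.
OAT = ISA + deviation = 3 + (-25) = -22°C.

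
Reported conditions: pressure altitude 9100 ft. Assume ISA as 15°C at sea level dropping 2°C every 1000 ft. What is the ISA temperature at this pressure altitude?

ISA temperature = 15 − 2 × (9100/1000) = 15 − 18.2 = -3.2°C.

-3.2°C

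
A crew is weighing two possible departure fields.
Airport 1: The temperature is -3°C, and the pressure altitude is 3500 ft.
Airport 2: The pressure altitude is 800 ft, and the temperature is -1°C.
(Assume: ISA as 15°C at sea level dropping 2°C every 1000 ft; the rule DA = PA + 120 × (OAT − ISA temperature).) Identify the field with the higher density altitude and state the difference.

Airport 1: ISA temp = 8°C, deviation -11°C, DA = 3500 + 120 × (-11) = 2180 ft.
Airport 2: ISA temp = 13.4°C, deviation -14.4°C, DA = 800 + 120 × (-14.4) = -928 ft.
Airport 1 is higher by 2180 − (-928) = 3108 ft.

Airport 1 by 3108 ft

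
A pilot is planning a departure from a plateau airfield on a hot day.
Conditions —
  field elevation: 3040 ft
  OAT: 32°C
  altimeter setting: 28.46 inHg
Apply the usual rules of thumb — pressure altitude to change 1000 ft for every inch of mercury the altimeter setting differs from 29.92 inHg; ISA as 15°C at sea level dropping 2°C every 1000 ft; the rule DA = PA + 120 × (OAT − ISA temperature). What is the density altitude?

7620 ft

Pressure altitude = 3040 + (29.92 − 28.46) × 1000 = 3040 + (+1460) = 4500 ft.
ISA temperature at 4500 ft = 15 − 2 × (4500/1000) = 6°C.
ISA deviation = 32 − 6 = +26°C.
Density altitude = 4500 + 120 × (26) = 7620 ft.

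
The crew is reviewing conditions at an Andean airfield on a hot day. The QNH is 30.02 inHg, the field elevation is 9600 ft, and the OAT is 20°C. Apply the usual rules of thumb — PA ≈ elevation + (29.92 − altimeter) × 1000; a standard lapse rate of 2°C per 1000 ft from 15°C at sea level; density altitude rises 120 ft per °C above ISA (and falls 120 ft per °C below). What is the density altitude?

Pressure altitude = 9600 + (29.92 − 30.02) × 1000 = 9600 + (-100) = 9500 ft.
ISA temperature at 9500 ft = 15 − 2 × (9500/1000) = -4°C.
ISA deviation = 20 − (-4) = +24°C.
Density altitude = 9500 + 120 × (24) = 12380 ft.

12380 ft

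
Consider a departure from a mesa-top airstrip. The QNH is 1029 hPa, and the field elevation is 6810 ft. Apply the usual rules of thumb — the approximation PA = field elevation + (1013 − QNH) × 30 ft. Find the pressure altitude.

Pressure correction = (1013 − 1029) × 30 = -480 ft.
Pressure altitude = 6810 + (-480) = 6330 ft.

6330 ft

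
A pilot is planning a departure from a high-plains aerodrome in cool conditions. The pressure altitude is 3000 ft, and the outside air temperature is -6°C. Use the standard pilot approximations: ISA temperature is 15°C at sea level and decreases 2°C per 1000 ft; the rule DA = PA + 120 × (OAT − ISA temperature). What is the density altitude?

ISA temperature at 3000 ft = 15 − 2 × (3000/1000) = 9°C.
ISA deviation = -6 − 9 = -15°C.
Density altitude = 3000 + 120 × (-15) = 3000 + (-1800) = 1200 ft.

1200 ft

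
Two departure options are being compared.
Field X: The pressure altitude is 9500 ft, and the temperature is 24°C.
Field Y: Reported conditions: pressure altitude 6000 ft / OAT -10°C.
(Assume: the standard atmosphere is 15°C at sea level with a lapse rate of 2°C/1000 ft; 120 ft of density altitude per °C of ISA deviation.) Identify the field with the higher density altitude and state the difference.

Field X: ISA temp = -4°C, deviation +28°C, DA = 9500 + 120 × 28 = 12860 ft.
Field Y: ISA temp = 3°C, deviation -13°C, DA = 6000 + 120 × (-13) = 4440 ft.
Field X is higher by 12860 − 4440 = 8420 ft.

Field X by 8420 ft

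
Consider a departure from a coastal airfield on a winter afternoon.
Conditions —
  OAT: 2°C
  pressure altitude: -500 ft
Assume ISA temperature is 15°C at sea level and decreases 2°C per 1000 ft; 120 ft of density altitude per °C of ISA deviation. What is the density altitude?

-2180 ft

ISA temperature at -500 ft = 15 − 2 × (-500/1000) = 16°C.
ISA deviation = 2 − 16 = -14°C.
Density altitude = -500 + 120 × (-14) = -500 + (-1680) = -2180 ft.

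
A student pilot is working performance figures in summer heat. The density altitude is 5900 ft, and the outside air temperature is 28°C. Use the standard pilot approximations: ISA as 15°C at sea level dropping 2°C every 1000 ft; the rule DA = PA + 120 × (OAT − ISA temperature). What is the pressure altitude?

DA = PA + 120 × (OAT − (15 − 2·PA/1000)) = PA + 120·OAT − 1800 + 0.24·PA = 1.24·PA + 120·OAT − 1800.
So 1.24·PA = 5900 − 120 × 28 + 1800 = 4340.
PA = 4340 / 1.24 = 3500 ft.

3500 ft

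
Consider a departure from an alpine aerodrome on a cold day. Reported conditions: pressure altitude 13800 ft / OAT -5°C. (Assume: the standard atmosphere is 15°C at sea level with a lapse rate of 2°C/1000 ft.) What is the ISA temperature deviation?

ISA temperature at 13800 ft = 15 − 2 × (13800/1000) = -12.6°C.
Deviation = OAT − ISA = -5 − (-12.6) = +7.6°C.

ISA+7.6°C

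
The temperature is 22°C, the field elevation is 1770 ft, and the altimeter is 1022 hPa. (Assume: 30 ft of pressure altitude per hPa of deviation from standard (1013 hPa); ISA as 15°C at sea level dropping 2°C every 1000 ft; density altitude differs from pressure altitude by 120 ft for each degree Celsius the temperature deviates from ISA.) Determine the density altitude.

Pressure altitude = 1770 + (1013 − 1022) × 30 = 1770 + (-270) = 1500 ft.
ISA temperature at 1500 ft = 15 − 2 × (1500/1000) = 12°C.
ISA deviation = 22 − 12 = +10°C.
Density altitude = 1500 + 120 × (10) = 2700 ft.

2700 ft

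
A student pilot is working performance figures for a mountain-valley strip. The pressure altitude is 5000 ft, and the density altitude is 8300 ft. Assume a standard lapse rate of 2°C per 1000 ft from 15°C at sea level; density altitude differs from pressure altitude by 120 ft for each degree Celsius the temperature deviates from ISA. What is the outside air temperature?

Density altitude − pressure altitude = 8300 − 5000 = +3300 ft.
At 120 ft/°C that is an ISA deviation of 3300/120 = +27.5°C.
ISA temperature at 5000 ft = 15 − 2 × (5000/1000) = 5°C.
OAT = ISA + deviation = 5 + (+27.5) = 32.5°C.

32.5°C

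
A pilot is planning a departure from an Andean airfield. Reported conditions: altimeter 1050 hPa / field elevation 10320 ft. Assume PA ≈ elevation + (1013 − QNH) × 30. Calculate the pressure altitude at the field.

9210 ft

Pressure correction = (1013 − 1050) × 30 = -1110 ft.
Pressure altitude = 10320 + (-1110) = 9210 ft.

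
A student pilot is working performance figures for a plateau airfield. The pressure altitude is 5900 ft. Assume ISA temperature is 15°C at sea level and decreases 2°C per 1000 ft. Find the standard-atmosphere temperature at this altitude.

ISA temperature = 15 − 2 × (5900/1000) = 15 − 11.8 = 3.2°C.

3.2°C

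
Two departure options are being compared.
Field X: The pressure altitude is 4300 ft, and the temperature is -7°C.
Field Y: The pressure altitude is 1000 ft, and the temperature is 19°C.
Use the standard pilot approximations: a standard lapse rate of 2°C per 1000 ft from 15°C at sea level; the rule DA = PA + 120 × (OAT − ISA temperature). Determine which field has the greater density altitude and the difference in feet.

Field X by 972 ft

Field X: ISA temp = 6.4°C, deviation -13.4°C, DA = 4300 + 120 × (-13.4) = 2692 ft.
Field Y: ISA temp = 13°C, deviation +6°C, DA = 1000 + 120 × 6 = 1720 ft.
Field X is higher by 2692 − 1720 = 972 ft.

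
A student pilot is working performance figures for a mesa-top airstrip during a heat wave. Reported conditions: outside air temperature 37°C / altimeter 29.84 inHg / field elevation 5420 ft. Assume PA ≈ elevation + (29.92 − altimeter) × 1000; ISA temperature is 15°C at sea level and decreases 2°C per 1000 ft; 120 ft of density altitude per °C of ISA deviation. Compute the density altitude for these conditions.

9460 ft

Pressure altitude = 5420 + (29.92 − 29.84) × 1000 = 5420 + (+80) = 5500 ft.
ISA temperature at 5500 ft = 15 − 2 × (5500/1000) = 4°C.
ISA deviation = 37 − 4 = +33°C.
Density altitude = 5500 + 120 × (33) = 9460 ft.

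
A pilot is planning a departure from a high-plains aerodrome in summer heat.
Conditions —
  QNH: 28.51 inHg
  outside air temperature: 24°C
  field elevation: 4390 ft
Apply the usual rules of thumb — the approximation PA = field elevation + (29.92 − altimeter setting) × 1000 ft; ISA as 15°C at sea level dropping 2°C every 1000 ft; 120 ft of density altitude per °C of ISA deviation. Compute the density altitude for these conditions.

Pressure altitude = 4390 + (29.92 − 28.51) × 1000 = 4390 + (+1410) = 5800 ft.
ISA temperature at 5800 ft = 15 − 2 × (5800/1000) = 3.4°C.
ISA deviation = 24 − 3.4 = +20.6°C.
Density altitude = 5800 + 120 × (20.6) = 8272 ft.

8272 ft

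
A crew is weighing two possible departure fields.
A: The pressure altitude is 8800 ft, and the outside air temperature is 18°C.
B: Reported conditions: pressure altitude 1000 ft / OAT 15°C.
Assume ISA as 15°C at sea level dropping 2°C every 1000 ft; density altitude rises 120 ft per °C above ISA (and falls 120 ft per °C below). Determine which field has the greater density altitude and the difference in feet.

A by 10032 ft

A: ISA temp = -2.6°C, deviation +20.6°C, DA = 8800 + 120 × 20.6 = 11272 ft.
B: ISA temp = 13°C, deviation +2°C, DA = 1000 + 120 × 2 = 1240 ft.
A is higher by 11272 − 1240 = 10032 ft.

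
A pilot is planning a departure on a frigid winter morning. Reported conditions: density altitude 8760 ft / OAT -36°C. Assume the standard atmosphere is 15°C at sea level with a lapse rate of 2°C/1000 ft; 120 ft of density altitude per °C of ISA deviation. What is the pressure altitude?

DA = PA + 120 × (OAT − (15 − 2·PA/1000)) = PA + 120·OAT − 1800 + 0.24·PA = 1.24·PA + 120·OAT − 1800.
So 1.24·PA = 8760 − 120 × (-36) + 1800 = 14880.
PA = 14880 / 1.24 = 12000 ft.

12000 ft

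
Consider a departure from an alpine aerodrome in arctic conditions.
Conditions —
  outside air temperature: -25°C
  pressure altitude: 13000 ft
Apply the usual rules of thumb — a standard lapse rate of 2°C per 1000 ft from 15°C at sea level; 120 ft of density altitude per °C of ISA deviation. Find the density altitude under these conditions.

ISA temperature at 13000 ft = 15 − 2 × (13000/1000) = -11°C.
ISA deviation = -25 − (-11) = -14°C.
Density altitude = 13000 + 120 × (-14) = 13000 + (-1680) = 11320 ft.

11320 ft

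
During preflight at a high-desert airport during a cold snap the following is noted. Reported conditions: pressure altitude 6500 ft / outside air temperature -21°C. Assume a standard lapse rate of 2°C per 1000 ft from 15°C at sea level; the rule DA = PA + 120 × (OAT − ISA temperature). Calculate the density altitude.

ISA temperature at 6500 ft = 15 − 2 × (6500/1000) = 2°C.
ISA deviation = -21 − 2 = -23°C.
Density altitude = 6500 + 120 × (-23) = 6500 + (-2760) = 3740 ft.

3740 ft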